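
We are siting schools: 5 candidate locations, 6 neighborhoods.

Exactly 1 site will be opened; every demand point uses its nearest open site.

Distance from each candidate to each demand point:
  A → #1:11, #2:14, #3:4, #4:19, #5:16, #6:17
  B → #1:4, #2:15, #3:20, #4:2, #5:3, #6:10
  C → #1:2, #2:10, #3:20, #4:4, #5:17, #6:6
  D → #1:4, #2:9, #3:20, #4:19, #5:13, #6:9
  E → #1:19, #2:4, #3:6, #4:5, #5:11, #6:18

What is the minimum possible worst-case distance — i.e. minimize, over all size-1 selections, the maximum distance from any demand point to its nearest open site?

Open {A}.
  Farthest demand point is #4 at distance 19 (to A); all others are ≤ 19.
With {E} the worst case is 19.
With {B} the worst case is 20.
No size-1 selection achieves below 19.

19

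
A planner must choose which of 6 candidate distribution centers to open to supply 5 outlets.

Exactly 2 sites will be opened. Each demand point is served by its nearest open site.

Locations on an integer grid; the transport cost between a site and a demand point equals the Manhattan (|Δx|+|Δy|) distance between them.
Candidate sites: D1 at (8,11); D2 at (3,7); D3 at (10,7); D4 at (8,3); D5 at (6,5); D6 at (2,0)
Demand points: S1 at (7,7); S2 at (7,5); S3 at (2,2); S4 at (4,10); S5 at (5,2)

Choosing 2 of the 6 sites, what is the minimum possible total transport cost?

17

Open {D5, D6}.
  S1→D5 3, S2→D5 1, S3→D6 2, S4→D5 7, S5→D5 4  ⇒ total 17.
Compare {D2, D5}: total 18.
Compare {D1, D5}: total 20.
No size-2 selection does better; minimum is 17.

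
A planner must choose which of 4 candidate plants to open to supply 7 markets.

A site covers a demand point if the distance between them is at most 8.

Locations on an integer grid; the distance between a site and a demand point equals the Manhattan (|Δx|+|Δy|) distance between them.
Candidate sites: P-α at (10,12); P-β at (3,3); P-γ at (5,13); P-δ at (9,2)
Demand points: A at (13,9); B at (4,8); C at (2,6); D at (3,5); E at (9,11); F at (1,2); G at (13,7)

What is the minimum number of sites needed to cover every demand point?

Coverage sets (demand points within 8 of each site):
  P-α: {A, E, G}
  P-β: {B, C, D, F}
  P-γ: {B, E}
  P-δ: {F}
No single site covers all 7 demand points.
But {P-α, P-β} covers everything, so the minimum is 2.

2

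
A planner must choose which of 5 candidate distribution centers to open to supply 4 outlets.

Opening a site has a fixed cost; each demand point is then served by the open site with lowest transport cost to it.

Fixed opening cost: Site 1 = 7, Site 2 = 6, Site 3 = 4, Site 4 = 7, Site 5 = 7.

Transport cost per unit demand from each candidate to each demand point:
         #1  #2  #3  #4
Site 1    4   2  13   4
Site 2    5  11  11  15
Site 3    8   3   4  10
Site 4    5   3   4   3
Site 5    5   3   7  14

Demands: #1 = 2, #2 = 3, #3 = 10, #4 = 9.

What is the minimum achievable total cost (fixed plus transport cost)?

Open {Site 4}: assign each demand point to its cheapest open site.
  #1→Site 4 2×5=10, #2→Site 4 3×3=9, #3→Site 4 10×4=40, #4→Site 4 9×3=27
  transport cost 86, fixed 7 → total 93.
Compare {Site 1, Site 4}: transport cost 81 + fixed 14 = 95.
Compare {Site 3, Site 4}: transport cost 86 + fixed 11 = 97.
Compare {Site 2, Site 4}: transport cost 86 + fixed 13 = 99.
All other subsets cost ≥ 95. Minimum total cost: 93.

93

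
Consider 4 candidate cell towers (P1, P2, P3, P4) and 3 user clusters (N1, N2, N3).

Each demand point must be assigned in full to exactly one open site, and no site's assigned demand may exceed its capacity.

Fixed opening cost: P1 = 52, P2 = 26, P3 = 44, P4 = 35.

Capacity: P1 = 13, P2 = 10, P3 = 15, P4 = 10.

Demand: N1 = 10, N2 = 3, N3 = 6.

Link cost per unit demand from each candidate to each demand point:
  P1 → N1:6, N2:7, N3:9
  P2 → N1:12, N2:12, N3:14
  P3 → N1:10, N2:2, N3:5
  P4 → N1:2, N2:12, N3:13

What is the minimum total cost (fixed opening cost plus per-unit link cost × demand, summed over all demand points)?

Open {P3, P4}; cheapest assignment that respects the capacities:
  P3 (cap 15, load 9): N2, N3 — cost 3×2 + 6×5 = 36
  P4 (cap 10, load 10): N1 — cost 10×2 = 20
  Shipping 56, fixed 79 → total 135.
  Any other capacity-feasible assignment to {P3, P4} ships for at least 56.
Compare {P2, P3, P4}: its best feasible assignment gives total 161.
Compare {P1, P4}: its best feasible assignment gives total 182.
Every other set of open sites that can feasibly serve all demand totals ≥ 161 even under its best assignment. Minimum: 135.

135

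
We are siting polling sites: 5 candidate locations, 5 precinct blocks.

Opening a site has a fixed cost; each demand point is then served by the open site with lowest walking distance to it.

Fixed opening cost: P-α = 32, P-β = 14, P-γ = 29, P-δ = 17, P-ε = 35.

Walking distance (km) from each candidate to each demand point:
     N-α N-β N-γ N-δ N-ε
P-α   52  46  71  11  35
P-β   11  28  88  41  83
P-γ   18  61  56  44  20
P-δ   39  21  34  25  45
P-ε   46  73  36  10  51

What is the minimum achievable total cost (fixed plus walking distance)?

164

Open {P-γ, P-δ}: assign each demand point to its cheapest open site.
  N-α→P-γ 18, N-β→P-δ 21, N-γ→P-δ 34, N-δ→P-δ 25, N-ε→P-γ 20
  walking distance 118, fixed 46 → total 164.
Compare {P-β, P-δ}: walking distance 136 + fixed 31 = 167.
Compare {P-β, P-γ, P-δ}: walking distance 111 + fixed 60 = 171.
Compare {P-α, P-β, P-δ}: walking distance 112 + fixed 63 = 175.
All other subsets cost ≥ 167. Minimum total cost: 164.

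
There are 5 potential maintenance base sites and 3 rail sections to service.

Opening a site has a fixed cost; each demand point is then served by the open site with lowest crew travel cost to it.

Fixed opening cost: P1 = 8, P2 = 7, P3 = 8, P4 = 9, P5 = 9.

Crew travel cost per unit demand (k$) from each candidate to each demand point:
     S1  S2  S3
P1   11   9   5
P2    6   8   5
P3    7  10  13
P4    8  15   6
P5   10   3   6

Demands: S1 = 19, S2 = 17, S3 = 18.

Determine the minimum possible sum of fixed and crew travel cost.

Open {P2, P5}: assign each demand point to its cheapest open site.
  S1→P2 19×6=114, S2→P5 17×3=51, S3→P2 18×5=90
  crew travel cost 255, fixed 16 → total 271.
Compare {P1, P2, P5}: crew travel cost 255 + fixed 24 = 279.
Compare {P2, P3, P5}: crew travel cost 255 + fixed 24 = 279.
Compare {P2, P4, P5}: crew travel cost 255 + fixed 25 = 280.
All other subsets cost ≥ 279. Minimum total cost: 271.

271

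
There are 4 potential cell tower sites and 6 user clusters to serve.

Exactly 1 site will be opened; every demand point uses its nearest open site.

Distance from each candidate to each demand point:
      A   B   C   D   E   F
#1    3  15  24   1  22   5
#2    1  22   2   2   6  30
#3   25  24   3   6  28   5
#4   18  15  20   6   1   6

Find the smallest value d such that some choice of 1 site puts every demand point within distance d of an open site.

Open {#4}.
  Farthest demand point is C at distance 20 (to #4); all others are ≤ 20.
With {#1} the worst case is 24.
With {#3} the worst case is 28.
No size-1 selection achieves below 20.

20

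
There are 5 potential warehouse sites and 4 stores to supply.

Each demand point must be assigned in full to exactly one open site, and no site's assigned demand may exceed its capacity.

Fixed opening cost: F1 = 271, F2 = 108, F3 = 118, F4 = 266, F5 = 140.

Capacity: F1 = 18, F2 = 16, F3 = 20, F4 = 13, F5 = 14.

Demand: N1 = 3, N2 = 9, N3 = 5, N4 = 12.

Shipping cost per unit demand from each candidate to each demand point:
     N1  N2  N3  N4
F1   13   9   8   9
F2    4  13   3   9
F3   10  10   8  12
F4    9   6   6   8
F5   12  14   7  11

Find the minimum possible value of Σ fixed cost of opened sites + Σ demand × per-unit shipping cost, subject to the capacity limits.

476

Open {F2, F3}; cheapest assignment that respects the capacities:
  F2 (cap 16, load 15): N1, N4 — cost 3×4 + 12×9 = 120
  F3 (cap 20, load 14): N2, N3 — cost 9×10 + 5×8 = 130
  Shipping 250, fixed 226 → total 476.
  Any other capacity-feasible assignment to {F2, F3} ships for at least 250.
Compare {F2, F5}: its best feasible assignment gives total 529.
Compare {F3, F5}: its best feasible assignment gives total 550.
Every other set of open sites that can feasibly serve all demand totals ≥ 529 even under its best assignment. Minimum: 476.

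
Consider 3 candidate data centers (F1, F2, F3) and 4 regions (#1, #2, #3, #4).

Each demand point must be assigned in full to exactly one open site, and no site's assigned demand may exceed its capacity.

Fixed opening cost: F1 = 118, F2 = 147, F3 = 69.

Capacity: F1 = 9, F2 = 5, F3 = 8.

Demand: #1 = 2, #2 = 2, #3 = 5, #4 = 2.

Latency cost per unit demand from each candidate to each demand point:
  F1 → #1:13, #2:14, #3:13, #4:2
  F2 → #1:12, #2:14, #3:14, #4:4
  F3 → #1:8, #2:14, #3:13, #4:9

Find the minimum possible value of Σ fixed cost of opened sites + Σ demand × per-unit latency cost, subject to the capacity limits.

300

Open {F1, F3}; cheapest assignment that respects the capacities:
  F1 (cap 9, load 9): #2, #3, #4 — cost 2×14 + 5×13 + 2×2 = 97
  F3 (cap 8, load 2): #1 — cost 2×8 = 16
  Shipping 113, fixed 187 → total 300.
  Any other capacity-feasible assignment to {F1, F3} ships for at least 113.
Compare {F2, F3}: its best feasible assignment gives total 333.
Compare {F1, F2}: its best feasible assignment gives total 386.
Every other set of open sites that can feasibly serve all demand totals ≥ 333 even under its best assignment. Minimum: 300.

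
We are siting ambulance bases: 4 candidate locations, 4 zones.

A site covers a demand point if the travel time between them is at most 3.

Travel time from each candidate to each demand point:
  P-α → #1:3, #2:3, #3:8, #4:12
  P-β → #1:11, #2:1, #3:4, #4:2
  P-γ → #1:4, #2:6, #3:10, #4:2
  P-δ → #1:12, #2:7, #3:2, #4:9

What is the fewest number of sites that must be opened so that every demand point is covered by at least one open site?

Coverage sets (demand points within 3 of each site):
  P-α: {#1, #2}
  P-β: {#2, #4}
  P-γ: {#4}
  P-δ: {#3}
No 2 sites suffice: every size-2 union leaves at least one demand point uncovered.
But {P-α, P-β, P-δ} covers everything, so the minimum is 3.

3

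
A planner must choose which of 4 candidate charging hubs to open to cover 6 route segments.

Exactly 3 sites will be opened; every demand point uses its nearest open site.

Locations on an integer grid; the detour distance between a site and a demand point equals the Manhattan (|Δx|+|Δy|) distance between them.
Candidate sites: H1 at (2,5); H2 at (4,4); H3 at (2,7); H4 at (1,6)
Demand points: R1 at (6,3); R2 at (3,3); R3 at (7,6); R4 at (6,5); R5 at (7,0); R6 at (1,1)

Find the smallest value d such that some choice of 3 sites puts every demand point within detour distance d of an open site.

Open {H1, H2, H3}.
  Farthest demand point is R5 at detour distance 7 (to H2); all others are ≤ 7.
With {H1, H2, H4} the worst case is 7.
With {H2, H3, H4} the worst case is 7.
No size-3 selection achieves below 7.

7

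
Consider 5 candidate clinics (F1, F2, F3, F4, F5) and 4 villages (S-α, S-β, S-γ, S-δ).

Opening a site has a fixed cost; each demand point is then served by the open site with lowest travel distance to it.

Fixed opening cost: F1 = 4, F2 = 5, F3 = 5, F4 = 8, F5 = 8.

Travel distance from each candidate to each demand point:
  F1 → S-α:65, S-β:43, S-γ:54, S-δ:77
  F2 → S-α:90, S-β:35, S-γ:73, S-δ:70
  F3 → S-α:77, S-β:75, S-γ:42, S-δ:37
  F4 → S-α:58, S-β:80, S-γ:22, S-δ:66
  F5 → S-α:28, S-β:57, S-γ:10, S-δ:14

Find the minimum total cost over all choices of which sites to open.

Open {F2, F5}: assign each demand point to its cheapest open site.
  S-α→F5 28, S-β→F2 35, S-γ→F5 10, S-δ→F5 14
  travel distance 87, fixed 13 → total 100.
Compare {F1, F2, F5}: travel distance 87 + fixed 17 = 104.
Compare {F2, F3, F5}: travel distance 87 + fixed 18 = 105.
Compare {F1, F5}: travel distance 95 + fixed 12 = 107.
All other subsets cost ≥ 104. Minimum total cost: 100.

100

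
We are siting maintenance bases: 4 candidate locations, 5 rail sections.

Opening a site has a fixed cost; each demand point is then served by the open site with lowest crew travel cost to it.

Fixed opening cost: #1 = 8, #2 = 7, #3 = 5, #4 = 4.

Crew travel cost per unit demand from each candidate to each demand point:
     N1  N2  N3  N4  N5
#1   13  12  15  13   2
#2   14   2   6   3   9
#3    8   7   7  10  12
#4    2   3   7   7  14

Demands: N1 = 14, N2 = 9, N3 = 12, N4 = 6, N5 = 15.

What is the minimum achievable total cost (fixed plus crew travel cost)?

Open {#1, #2, #4}: assign each demand point to its cheapest open site.
  N1→#4 14×2=28, N2→#2 9×2=18, N3→#2 12×6=72, N4→#2 6×3=18, N5→#1 15×2=30
  crew travel cost 166, fixed 19 → total 185.
Compare {#1, #2, #3, #4}: crew travel cost 166 + fixed 24 = 190.
Compare {#1, #4}: crew travel cost 211 + fixed 12 = 223.
Compare {#1, #3, #4}: crew travel cost 211 + fixed 17 = 228.
All other subsets cost ≥ 190. Minimum total cost: 185.

185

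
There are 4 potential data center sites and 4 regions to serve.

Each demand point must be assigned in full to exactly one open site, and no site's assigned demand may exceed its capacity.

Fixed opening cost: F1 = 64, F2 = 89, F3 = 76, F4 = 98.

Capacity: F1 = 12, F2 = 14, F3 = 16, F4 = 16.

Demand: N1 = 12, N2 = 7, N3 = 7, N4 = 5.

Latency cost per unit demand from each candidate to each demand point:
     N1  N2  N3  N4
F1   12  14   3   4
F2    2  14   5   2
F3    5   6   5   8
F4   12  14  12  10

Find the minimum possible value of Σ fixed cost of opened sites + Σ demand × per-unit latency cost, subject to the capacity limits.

336

Open {F1, F2, F3}; cheapest assignment that respects the capacities:
  F1 (cap 12, load 12): N3, N4 — cost 7×3 + 5×4 = 41
  F2 (cap 14, load 12): N1 — cost 12×2 = 24
  F3 (cap 16, load 7): N2 — cost 7×6 = 42
  Shipping 107, fixed 229 → total 336.
  Any other capacity-feasible assignment to {F1, F2, F3} ships for at least 107.
Compare {F1, F2, F4}: its best feasible assignment gives total 414.
Compare {F2, F3, F4}: its best feasible assignment gives total 414.
Every other set of open sites that can feasibly serve all demand totals ≥ 414 even under its best assignment. Minimum: 336.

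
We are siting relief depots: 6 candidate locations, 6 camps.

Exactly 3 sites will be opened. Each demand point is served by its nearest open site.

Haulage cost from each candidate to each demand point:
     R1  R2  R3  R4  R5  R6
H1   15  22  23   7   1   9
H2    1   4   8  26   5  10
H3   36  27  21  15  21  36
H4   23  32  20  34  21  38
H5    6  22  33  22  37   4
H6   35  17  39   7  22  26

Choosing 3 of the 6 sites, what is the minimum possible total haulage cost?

25

Open {H1, H2, H5}.
  R1→H2 1, R2→H2 4, R3→H2 8, R4→H1 7, R5→H1 1, R6→H5 4  ⇒ total 25.
Compare {H2, H5, H6}: total 29.
Compare {H1, H2, H3}: total 30.
No size-3 selection does better; minimum is 25.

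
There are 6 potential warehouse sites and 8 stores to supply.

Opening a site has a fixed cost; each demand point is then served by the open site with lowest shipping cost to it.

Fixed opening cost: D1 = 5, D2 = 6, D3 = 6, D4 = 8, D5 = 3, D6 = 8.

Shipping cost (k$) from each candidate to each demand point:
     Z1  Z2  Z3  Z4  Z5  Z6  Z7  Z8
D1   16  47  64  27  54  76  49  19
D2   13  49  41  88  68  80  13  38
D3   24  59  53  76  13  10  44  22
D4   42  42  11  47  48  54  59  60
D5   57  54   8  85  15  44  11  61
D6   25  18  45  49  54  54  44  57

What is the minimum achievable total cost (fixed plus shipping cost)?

144

Open {D1, D3, D5, D6}: assign each demand point to its cheapest open site.
  Z1→D1 16, Z2→D6 18, Z3→D5 8, Z4→D1 27, Z5→D3 13, Z6→D3 10, Z7→D5 11, Z8→D1 19
  shipping cost 122, fixed 22 → total 144.
Compare {D1, D2, D3, D5, D6}: shipping cost 119 + fixed 28 = 147.
Compare {D1, D3, D4, D5, D6}: shipping cost 122 + fixed 30 = 152.
Compare {D1, D2, D3, D4, D5, D6}: shipping cost 119 + fixed 36 = 155.
All other subsets cost ≥ 147. Minimum total cost: 144.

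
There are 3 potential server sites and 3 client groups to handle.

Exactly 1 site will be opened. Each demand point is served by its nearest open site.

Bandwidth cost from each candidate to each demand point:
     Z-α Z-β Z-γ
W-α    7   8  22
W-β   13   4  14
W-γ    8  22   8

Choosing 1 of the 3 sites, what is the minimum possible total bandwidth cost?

31

Open {W-β}.
  Z-α→W-β 13, Z-β→W-β 4, Z-γ→W-β 14  ⇒ total 31.
Compare {W-α}: total 37.
Compare {W-γ}: total 38.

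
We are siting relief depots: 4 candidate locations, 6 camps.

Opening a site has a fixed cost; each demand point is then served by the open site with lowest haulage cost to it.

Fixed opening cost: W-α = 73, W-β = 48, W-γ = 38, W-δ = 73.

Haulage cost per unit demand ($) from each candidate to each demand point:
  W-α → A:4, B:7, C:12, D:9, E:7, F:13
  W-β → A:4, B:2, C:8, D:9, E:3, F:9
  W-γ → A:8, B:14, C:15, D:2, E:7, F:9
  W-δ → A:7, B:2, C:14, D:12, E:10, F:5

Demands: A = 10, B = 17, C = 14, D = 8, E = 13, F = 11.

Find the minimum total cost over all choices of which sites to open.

426

Open {W-β, W-γ}: assign each demand point to its cheapest open site.
  A→W-β 10×4=40, B→W-β 17×2=34, C→W-β 14×8=112, D→W-γ 8×2=16, E→W-β 13×3=39, F→W-β 11×9=99
  haulage cost 340, fixed 86 → total 426.
Compare {W-β}: haulage cost 396 + fixed 48 = 444.
Compare {W-β, W-γ, W-δ}: haulage cost 296 + fixed 159 = 455.
Compare {W-β, W-δ}: haulage cost 352 + fixed 121 = 473.
All other subsets cost ≥ 444. Minimum total cost: 426.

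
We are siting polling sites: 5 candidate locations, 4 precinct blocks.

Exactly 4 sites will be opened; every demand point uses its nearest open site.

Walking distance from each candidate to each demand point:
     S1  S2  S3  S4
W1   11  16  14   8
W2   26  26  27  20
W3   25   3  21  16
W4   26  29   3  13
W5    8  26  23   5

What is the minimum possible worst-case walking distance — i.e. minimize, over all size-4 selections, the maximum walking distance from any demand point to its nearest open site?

8

Open {W1, W3, W4, W5}.
  Farthest demand point is S1 at walking distance 8 (to W5); all others are ≤ 8.
With {W2, W3, W4, W5} the worst case is 8.
With {W1, W2, W3, W4} the worst case is 11.
No size-4 selection achieves below 8.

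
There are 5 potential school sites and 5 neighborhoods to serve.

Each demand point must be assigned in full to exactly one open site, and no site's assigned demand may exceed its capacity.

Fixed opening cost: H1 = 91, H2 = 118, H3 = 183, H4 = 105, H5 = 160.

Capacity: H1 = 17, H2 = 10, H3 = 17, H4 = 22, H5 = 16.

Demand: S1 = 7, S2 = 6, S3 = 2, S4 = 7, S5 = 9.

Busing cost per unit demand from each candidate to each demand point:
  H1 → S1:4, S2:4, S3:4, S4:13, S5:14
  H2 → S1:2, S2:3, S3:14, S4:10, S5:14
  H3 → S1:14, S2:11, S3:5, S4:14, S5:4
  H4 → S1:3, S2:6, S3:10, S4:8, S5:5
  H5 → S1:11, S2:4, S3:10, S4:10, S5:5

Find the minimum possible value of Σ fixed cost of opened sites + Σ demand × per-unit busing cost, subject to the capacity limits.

357

Open {H1, H4}; cheapest assignment that respects the capacities:
  H1 (cap 17, load 15): S1, S2, S3 — cost 7×4 + 6×4 + 2×4 = 60
  H4 (cap 22, load 16): S4, S5 — cost 7×8 + 9×5 = 101
  Shipping 161, fixed 196 → total 357.
  Any other capacity-feasible assignment to {H1, H4} ships for at least 161.
Compare {H2, H4}: its best feasible assignment gives total 402.
Compare {H1, H5}: its best feasible assignment gives total 426.
Every other set of open sites that can feasibly serve all demand totals ≥ 402 even under its best assignment. Minimum: 357.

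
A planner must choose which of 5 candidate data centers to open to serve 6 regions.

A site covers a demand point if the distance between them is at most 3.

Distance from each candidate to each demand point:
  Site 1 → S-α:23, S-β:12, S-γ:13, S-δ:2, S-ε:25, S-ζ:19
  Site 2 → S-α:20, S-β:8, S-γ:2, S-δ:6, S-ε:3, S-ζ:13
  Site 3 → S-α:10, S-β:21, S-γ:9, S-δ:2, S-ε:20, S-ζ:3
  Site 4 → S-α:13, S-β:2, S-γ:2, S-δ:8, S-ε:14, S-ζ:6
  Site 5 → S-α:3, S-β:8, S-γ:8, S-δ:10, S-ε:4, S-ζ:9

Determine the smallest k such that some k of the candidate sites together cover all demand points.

Coverage sets (demand points within 3 of each site):
  Site 1: {S-δ}
  Site 2: {S-γ, S-ε}
  Site 3: {S-δ, S-ζ}
  Site 4: {S-β, S-γ}
  Site 5: {S-α}
No 3 sites suffice: every size-3 union leaves at least one demand point uncovered.
But {Site 2, Site 3, Site 4, Site 5} covers everything, so the minimum is 4.

4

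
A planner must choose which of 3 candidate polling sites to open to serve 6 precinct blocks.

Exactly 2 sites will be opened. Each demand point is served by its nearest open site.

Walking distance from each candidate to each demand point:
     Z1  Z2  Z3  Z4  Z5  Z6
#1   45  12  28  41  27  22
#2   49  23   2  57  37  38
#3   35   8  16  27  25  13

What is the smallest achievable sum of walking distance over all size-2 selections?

110

Open {#2, #3}.
  Z1→#3 35, Z2→#3 8, Z3→#2 2, Z4→#3 27, Z5→#3 25, Z6→#3 13  ⇒ total 110.
Compare {#1, #3}: total 124.
Compare {#1, #2}: total 149.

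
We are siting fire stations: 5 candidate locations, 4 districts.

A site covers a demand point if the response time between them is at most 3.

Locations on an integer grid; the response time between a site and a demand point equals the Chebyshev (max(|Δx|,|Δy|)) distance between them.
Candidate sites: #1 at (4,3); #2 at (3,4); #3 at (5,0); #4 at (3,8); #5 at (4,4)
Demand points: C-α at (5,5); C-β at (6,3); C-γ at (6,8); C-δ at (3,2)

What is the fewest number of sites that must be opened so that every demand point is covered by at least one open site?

2

Coverage sets (demand points within 3 of each site):
  #1: {C-α, C-β, C-δ}
  #2: {C-α, C-β, C-δ}
  #3: {C-β, C-δ}
  #4: {C-α, C-γ}
  #5: {C-α, C-β, C-δ}
No single site covers all 4 demand points.
But {#1, #4} covers everything, so the minimum is 2.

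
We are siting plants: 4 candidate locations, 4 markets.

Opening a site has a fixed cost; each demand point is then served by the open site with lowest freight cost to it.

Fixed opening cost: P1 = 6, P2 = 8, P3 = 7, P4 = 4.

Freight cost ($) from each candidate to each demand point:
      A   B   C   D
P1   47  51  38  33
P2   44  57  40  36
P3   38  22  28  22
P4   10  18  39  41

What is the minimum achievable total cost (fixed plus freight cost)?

Open {P3, P4}: assign each demand point to its cheapest open site.
  A→P4 10, B→P4 18, C→P3 28, D→P3 22
  freight cost 78, fixed 11 → total 89.
Compare {P1, P3, P4}: freight cost 78 + fixed 17 = 95.
Compare {P2, P3, P4}: freight cost 78 + fixed 19 = 97.
Compare {P1, P2, P3, P4}: freight cost 78 + fixed 25 = 103.
All other subsets cost ≥ 95. Minimum total cost: 89.

89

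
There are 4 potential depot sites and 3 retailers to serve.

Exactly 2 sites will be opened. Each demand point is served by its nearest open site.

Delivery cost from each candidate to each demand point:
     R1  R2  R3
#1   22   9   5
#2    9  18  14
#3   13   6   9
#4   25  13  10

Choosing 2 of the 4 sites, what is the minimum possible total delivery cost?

23

Open {#1, #2}.
  R1→#2 9, R2→#1 9, R3→#1 5  ⇒ total 23.
Compare {#1, #3}: total 24.
Compare {#2, #3}: total 24.
No size-2 selection does better; minimum is 23.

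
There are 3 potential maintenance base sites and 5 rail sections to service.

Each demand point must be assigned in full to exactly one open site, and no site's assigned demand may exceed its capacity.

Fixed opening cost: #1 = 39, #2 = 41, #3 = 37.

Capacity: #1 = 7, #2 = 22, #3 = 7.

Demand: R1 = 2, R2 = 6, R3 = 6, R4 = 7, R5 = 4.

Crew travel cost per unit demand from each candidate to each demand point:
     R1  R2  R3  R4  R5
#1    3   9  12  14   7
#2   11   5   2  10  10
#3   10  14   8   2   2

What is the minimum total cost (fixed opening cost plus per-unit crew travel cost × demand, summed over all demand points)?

196

Open {#2, #3}; cheapest assignment that respects the capacities:
  #2 (cap 22, load 18): R1, R2, R3, R5 — cost 2×11 + 6×5 + 6×2 + 4×10 = 104
  #3 (cap 7, load 7): R4 — cost 7×2 = 14
  Shipping 118, fixed 78 → total 196.
  Any other capacity-feasible assignment to {#2, #3} ships for at least 118.
Compare {#1, #2, #3}: its best feasible assignment gives total 207.
Compare {#1, #2}: its best feasible assignment gives total 226.
Every other set of open sites that can feasibly serve all demand totals ≥ 207 even under its best assignment. Minimum: 196.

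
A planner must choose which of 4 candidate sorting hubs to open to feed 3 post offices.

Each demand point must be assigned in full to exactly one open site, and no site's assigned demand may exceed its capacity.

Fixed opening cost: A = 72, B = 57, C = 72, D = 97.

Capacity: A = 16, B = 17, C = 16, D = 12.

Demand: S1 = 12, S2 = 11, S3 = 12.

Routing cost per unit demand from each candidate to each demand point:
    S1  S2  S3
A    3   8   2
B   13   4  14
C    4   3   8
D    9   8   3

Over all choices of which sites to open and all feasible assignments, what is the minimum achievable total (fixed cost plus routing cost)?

317

Open {A, B, C}; cheapest assignment that respects the capacities:
  A (cap 16, load 12): S3 — cost 12×2 = 24
  B (cap 17, load 11): S2 — cost 11×4 = 44
  C (cap 16, load 12): S1 — cost 12×4 = 48
  Shipping 116, fixed 201 → total 317.
  Any other capacity-feasible assignment to {A, B, C} ships for at least 116.
Compare {A, B, D}: its best feasible assignment gives total 342.
Compare {A, C, D}: its best feasible assignment gives total 346.
Every other set of open sites that can feasibly serve all demand totals ≥ 342 even under its best assignment. Minimum: 317.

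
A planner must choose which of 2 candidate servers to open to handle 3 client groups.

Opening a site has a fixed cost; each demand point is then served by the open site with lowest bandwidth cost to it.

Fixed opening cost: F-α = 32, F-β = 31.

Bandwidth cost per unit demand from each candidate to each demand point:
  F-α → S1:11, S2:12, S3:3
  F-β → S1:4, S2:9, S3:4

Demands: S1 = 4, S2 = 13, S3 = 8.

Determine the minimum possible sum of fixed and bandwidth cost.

Open {F-β}: assign each demand point to its cheapest open site.
  S1→F-β 4×4=16, S2→F-β 13×9=117, S3→F-β 8×4=32
  bandwidth cost 165, fixed 31 → total 196.
Compare {F-α, F-β}: bandwidth cost 157 + fixed 63 = 220.
Compare {F-α}: bandwidth cost 224 + fixed 32 = 256.

196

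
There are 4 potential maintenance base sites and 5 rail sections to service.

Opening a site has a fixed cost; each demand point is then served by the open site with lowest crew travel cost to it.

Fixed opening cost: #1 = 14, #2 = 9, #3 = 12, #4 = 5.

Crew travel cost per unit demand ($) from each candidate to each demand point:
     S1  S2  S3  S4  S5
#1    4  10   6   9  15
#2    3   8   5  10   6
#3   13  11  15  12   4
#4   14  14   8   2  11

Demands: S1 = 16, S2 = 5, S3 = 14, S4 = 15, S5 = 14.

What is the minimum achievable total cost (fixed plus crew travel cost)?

Open {#2, #3, #4}: assign each demand point to its cheapest open site.
  S1→#2 16×3=48, S2→#2 5×8=40, S3→#2 14×5=70, S4→#4 15×2=30, S5→#3 14×4=56
  crew travel cost 244, fixed 26 → total 270.
Compare {#1, #2, #3, #4}: crew travel cost 244 + fixed 40 = 284.
Compare {#2, #4}: crew travel cost 272 + fixed 14 = 286.
Compare {#1, #2, #4}: crew travel cost 272 + fixed 28 = 300.
All other subsets cost ≥ 284. Minimum total cost: 270.

270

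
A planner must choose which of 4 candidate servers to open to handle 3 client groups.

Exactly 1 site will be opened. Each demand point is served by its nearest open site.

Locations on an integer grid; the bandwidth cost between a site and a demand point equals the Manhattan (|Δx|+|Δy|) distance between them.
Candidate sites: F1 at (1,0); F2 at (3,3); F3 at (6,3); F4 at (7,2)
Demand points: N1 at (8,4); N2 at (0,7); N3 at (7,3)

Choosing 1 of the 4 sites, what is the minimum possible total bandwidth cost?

14

Open {F3}.
  N1→F3 3, N2→F3 10, N3→F3 1  ⇒ total 14.
Compare {F4}: total 16.
Compare {F2}: total 17.
No size-1 selection does better; minimum is 14.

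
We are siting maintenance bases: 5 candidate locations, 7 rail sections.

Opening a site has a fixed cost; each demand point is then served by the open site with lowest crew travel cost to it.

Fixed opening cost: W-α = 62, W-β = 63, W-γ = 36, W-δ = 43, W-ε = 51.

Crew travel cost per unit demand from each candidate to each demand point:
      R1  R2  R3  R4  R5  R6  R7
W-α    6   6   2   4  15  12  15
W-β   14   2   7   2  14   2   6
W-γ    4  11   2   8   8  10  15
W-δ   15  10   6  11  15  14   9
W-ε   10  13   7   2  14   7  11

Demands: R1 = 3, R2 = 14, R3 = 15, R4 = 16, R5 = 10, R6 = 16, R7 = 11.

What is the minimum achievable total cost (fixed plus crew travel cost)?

Open {W-β, W-γ}: assign each demand point to its cheapest open site.
  R1→W-γ 3×4=12, R2→W-β 14×2=28, R3→W-γ 15×2=30, R4→W-β 16×2=32, R5→W-γ 10×8=80, R6→W-β 16×2=32, R7→W-β 11×6=66
  crew travel cost 280, fixed 99 → total 379.
Compare {W-β, W-γ, W-δ}: crew travel cost 280 + fixed 142 = 422.
Compare {W-β, W-γ, W-ε}: crew travel cost 280 + fixed 150 = 430.
Compare {W-α, W-β, W-γ}: crew travel cost 280 + fixed 161 = 441.
All other subsets cost ≥ 422. Minimum total cost: 379.

379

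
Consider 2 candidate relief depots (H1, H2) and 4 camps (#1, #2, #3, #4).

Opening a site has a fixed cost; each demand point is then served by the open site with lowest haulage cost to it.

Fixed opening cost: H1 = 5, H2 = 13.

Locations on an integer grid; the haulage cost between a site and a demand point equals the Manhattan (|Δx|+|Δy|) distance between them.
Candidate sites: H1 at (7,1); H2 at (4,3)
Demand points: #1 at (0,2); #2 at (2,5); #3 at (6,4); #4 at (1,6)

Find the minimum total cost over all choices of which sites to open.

Open {H2}: assign each demand point to its cheapest open site.
  #1→H2 5, #2→H2 4, #3→H2 3, #4→H2 6
  haulage cost 18, fixed 13 → total 31.
Compare {H1, H2}: haulage cost 18 + fixed 18 = 36.
Compare {H1}: haulage cost 32 + fixed 5 = 37.

31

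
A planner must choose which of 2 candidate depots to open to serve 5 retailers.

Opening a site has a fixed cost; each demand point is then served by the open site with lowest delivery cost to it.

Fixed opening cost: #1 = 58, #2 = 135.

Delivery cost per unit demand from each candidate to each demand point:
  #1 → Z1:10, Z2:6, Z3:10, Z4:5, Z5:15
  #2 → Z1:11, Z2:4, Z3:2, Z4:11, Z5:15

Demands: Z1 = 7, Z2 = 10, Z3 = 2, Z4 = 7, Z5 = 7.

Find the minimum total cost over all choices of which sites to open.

Open {#1}: assign each demand point to its cheapest open site.
  Z1→#1 7×10=70, Z2→#1 10×6=60, Z3→#1 2×10=20, Z4→#1 7×5=35, Z5→#1 7×15=105
  delivery cost 290, fixed 58 → total 348.
Compare {#2}: delivery cost 303 + fixed 135 = 438.
Compare {#1, #2}: delivery cost 254 + fixed 193 = 447.

348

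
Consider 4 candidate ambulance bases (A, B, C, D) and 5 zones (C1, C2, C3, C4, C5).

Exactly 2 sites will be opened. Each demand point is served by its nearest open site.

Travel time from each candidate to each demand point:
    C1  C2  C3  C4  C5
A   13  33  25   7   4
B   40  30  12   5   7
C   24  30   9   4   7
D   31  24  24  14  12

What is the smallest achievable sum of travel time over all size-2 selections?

60

Open {A, C}.
  C1→A 13, C2→C 30, C3→C 9, C4→C 4, C5→A 4  ⇒ total 60.
Compare {A, B}: total 64.
Compare {C, D}: total 68.
No size-2 selection does better; minimum is 60.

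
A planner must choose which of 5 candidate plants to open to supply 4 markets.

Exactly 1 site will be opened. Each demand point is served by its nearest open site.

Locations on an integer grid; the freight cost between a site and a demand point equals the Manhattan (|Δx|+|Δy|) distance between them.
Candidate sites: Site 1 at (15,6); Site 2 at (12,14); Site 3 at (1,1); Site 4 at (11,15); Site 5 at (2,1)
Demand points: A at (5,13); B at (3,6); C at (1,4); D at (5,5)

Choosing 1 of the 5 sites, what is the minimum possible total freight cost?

32

Open {Site 5}.
  A→Site 5 15, B→Site 5 6, C→Site 5 4, D→Site 5 7  ⇒ total 32.
Compare {Site 3}: total 34.
Compare {Site 1}: total 56.
No size-1 selection does better; minimum is 32.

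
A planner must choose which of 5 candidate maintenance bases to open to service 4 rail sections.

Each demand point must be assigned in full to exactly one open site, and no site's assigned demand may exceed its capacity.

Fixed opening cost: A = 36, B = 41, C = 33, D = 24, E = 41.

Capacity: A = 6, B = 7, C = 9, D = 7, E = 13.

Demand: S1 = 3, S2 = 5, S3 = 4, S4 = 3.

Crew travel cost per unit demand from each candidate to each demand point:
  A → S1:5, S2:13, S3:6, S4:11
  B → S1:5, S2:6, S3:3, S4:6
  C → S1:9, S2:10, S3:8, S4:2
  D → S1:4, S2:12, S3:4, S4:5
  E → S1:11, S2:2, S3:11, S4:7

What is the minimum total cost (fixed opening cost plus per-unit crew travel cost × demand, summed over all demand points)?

124

Open {D, E}; cheapest assignment that respects the capacities:
  D (cap 7, load 7): S1, S3 — cost 3×4 + 4×4 = 28
  E (cap 13, load 8): S2, S4 — cost 5×2 + 3×7 = 31
  Shipping 59, fixed 65 → total 124.
  Any other capacity-feasible assignment to {D, E} ships for at least 59.
Compare {B, E}: its best feasible assignment gives total 140.
Compare {C, D}: its best feasible assignment gives total 141.
Every other set of open sites that can feasibly serve all demand totals ≥ 140 even under its best assignment. Minimum: 124.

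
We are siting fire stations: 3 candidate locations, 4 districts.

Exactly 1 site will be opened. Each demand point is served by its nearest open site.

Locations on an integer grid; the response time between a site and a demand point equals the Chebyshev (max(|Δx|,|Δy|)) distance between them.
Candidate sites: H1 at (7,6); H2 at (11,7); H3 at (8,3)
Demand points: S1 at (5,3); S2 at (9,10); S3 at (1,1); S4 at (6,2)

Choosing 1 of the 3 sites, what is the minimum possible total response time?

Open {H1}.
  S1→H1 3, S2→H1 4, S3→H1 6, S4→H1 4  ⇒ total 17.
Compare {H3}: total 19.
Compare {H2}: total 24.

17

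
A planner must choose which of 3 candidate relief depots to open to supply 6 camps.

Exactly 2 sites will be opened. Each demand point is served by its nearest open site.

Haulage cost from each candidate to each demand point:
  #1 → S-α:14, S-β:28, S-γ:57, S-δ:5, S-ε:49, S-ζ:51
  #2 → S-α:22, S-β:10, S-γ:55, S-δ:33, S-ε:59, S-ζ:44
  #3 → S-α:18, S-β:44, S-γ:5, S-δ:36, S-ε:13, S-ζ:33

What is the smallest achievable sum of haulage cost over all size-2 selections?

98

Open {#1, #3}.
  S-α→#1 14, S-β→#1 28, S-γ→#3 5, S-δ→#1 5, S-ε→#3 13, S-ζ→#3 33  ⇒ total 98.
Compare {#2, #3}: total 112.
Compare {#1, #2}: total 177.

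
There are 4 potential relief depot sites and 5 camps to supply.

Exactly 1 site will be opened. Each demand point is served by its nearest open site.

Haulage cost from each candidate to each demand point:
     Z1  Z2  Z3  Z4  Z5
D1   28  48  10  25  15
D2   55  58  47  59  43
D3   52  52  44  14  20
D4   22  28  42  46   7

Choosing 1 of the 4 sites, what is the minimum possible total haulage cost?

Open {D1}.
  Z1→D1 28, Z2→D1 48, Z3→D1 10, Z4→D1 25, Z5→D1 15  ⇒ total 126.
Compare {D4}: total 145.
Compare {D3}: total 182.
No size-1 selection does better; minimum is 126.

126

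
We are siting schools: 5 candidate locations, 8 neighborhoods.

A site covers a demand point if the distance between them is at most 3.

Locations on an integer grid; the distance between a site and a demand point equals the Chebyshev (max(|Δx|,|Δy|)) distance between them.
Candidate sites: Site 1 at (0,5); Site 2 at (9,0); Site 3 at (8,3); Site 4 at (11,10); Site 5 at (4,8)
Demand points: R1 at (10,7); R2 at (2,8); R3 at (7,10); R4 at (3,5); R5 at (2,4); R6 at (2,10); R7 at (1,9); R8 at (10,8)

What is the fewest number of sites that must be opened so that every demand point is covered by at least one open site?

Coverage sets (demand points within 3 of each site):
  Site 1: {R2, R4, R5}
  Site 2: {}
  Site 3: {}
  Site 4: {R1, R8}
  Site 5: {R2, R3, R4, R6, R7}
No 2 sites suffice: every size-2 union leaves at least one demand point uncovered.
But {Site 1, Site 4, Site 5} covers everything, so the minimum is 3.

3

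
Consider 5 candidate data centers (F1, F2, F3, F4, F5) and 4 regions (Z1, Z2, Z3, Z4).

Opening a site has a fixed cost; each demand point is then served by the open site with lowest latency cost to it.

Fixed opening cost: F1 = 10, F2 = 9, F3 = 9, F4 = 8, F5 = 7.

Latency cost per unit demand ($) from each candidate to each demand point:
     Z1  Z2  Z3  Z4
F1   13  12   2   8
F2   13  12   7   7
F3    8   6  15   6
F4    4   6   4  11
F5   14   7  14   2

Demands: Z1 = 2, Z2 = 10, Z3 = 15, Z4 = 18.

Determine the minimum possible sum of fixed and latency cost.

Open {F1, F4, F5}: assign each demand point to its cheapest open site.
  Z1→F4 2×4=8, Z2→F4 10×6=60, Z3→F1 15×2=30, Z4→F5 18×2=36
  latency cost 134, fixed 25 → total 159.
Compare {F1, F3, F5}: latency cost 142 + fixed 26 = 168.
Compare {F1, F2, F4, F5}: latency cost 134 + fixed 34 = 168.
Compare {F1, F3, F4, F5}: latency cost 134 + fixed 34 = 168.
All other subsets cost ≥ 168. Minimum total cost: 159.

159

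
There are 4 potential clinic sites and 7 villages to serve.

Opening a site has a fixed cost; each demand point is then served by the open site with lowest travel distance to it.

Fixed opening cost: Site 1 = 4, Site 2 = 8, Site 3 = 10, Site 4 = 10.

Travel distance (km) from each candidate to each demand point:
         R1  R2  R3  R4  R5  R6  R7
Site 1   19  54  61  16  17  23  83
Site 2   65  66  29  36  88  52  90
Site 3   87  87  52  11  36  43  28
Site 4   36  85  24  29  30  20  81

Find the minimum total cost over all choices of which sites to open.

Open {Site 1, Site 3, Site 4}: assign each demand point to its cheapest open site.
  R1→Site 1 19, R2→Site 1 54, R3→Site 4 24, R4→Site 3 11, R5→Site 1 17, R6→Site 4 20, R7→Site 3 28
  travel distance 173, fixed 24 → total 197.
Compare {Site 1, Site 2, Site 3}: travel distance 181 + fixed 22 = 203.
Compare {Site 1, Site 2, Site 3, Site 4}: travel distance 173 + fixed 32 = 205.
Compare {Site 1, Site 3}: travel distance 204 + fixed 14 = 218.
All other subsets cost ≥ 203. Minimum total cost: 197.

197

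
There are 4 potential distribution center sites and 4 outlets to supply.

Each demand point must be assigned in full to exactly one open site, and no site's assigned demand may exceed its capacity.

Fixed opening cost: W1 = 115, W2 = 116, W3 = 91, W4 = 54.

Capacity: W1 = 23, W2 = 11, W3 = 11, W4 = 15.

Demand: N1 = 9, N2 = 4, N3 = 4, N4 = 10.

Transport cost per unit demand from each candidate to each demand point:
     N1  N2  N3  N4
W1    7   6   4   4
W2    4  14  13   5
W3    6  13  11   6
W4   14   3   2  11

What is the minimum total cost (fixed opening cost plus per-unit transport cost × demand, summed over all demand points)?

292

Open {W1, W4}; cheapest assignment that respects the capacities:
  W1 (cap 23, load 19): N1, N4 — cost 9×7 + 10×4 = 103
  W4 (cap 15, load 8): N2, N3 — cost 4×3 + 4×2 = 20
  Shipping 123, fixed 169 → total 292.
  Any other capacity-feasible assignment to {W1, W4} ships for at least 123.
Compare {W1, W3}: its best feasible assignment gives total 340.
Compare {W1, W2}: its best feasible assignment gives total 347.
Every other set of open sites that can feasibly serve all demand totals ≥ 340 even under its best assignment. Minimum: 292.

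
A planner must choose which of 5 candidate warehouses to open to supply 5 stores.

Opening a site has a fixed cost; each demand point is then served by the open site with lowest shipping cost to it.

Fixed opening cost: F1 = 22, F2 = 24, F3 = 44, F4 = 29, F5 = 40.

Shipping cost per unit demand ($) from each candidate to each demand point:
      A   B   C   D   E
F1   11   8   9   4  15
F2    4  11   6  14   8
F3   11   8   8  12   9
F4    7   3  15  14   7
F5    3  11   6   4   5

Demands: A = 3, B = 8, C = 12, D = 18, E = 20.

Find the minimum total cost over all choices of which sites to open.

346

Open {F4, F5}: assign each demand point to its cheapest open site.
  A→F5 3×3=9, B→F4 8×3=24, C→F5 12×6=72, D→F5 18×4=72, E→F5 20×5=100
  shipping cost 277, fixed 69 → total 346.
Compare {F1, F4, F5}: shipping cost 277 + fixed 91 = 368.
Compare {F2, F4, F5}: shipping cost 277 + fixed 93 = 370.
Compare {F1, F5}: shipping cost 317 + fixed 62 = 379.
All other subsets cost ≥ 368. Minimum total cost: 346.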